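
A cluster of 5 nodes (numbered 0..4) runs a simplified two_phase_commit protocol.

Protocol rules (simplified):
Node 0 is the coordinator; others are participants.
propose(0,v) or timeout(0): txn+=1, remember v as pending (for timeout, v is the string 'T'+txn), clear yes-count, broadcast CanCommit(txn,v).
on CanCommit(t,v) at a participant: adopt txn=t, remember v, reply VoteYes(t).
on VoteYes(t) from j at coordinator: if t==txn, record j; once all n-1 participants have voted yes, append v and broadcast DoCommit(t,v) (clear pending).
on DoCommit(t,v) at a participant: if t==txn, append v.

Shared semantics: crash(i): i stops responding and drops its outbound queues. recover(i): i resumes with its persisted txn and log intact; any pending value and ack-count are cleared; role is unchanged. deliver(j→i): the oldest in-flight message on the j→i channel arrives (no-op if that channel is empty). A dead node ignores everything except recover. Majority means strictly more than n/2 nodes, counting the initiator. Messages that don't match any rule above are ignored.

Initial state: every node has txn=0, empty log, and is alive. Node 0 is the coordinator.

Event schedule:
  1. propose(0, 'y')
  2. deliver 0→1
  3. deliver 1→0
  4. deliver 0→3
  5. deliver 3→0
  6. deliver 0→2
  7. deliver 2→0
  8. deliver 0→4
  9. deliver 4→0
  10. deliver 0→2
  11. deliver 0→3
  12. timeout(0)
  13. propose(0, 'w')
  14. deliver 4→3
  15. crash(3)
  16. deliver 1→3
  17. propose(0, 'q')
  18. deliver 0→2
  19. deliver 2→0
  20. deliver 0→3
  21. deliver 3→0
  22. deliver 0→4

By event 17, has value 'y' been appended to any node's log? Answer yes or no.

yes

[1] propose(0,'y') → N0(coor t1 [-])
[2] deliver 0→1 → N1(part t1 [-])
[3] deliver 1→0 → ∅
[4] deliver 0→3 → N3(part t1 [-])
[5] deliver 3→0 → ∅
[6] deliver 0→2 → N2(part t1 [-])
[7] deliver 2→0 → ∅
[8] deliver 0→4 → N4(part t1 [-])
[9] deliver 4→0 → N0(coor t1 [y])
[10] deliver 0→2 → N2(part t1 [y])
[11] deliver 0→3 → N3(part t1 [y])
[12] timeout(0) → N0(coor t2 [y])
[13] propose(0,'w') → N0(coor t3 [y])
[14] deliver 4→3 → ∅
[15] crash(3) → N3(✗part t1 [y])
[16] deliver 1→3 → ∅
[17] propose(0,'q') → N0(coor t4 [y])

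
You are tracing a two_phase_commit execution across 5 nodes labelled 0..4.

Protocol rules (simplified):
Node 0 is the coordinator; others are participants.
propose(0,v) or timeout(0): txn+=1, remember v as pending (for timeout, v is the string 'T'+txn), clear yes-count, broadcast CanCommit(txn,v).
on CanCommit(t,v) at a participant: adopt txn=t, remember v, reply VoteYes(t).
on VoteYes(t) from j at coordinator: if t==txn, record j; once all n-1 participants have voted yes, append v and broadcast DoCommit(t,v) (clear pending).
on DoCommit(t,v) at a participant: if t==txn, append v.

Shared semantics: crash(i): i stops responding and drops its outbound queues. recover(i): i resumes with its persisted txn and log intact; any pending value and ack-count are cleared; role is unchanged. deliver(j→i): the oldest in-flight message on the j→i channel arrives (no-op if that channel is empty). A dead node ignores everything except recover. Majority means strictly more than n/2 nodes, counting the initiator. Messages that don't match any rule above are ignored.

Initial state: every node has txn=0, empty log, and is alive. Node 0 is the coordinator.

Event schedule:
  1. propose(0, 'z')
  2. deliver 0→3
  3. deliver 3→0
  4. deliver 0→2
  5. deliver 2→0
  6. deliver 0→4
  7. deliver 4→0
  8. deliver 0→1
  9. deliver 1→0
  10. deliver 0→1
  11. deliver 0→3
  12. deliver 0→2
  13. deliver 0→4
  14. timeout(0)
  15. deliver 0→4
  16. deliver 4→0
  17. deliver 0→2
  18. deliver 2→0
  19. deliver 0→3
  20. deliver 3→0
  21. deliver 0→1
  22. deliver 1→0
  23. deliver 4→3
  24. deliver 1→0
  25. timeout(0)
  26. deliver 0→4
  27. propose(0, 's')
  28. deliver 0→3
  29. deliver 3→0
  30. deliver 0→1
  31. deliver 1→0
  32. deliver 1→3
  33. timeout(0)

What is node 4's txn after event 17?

step 1 propose(0,'z'): 0={coor,t=1,log=-}
step 2 deliver 0→3: 3={part,t=1,log=-}
step 3 deliver 3→0: —
step 4 deliver 0→2: 2={part,t=1,log=-}
step 5 deliver 2→0: —
step 6 deliver 0→4: 4={part,t=1,log=-}
step 7 deliver 4→0: —
step 8 deliver 0→1: 1={part,t=1,log=-}
step 9 deliver 1→0: 0={coor,t=1,log=z}
step 10 deliver 0→1: 1={part,t=1,log=z}
step 11 deliver 0→3: 3={part,t=1,log=z}
step 12 deliver 0→2: 2={part,t=1,log=z}
step 13 deliver 0→4: 4={part,t=1,log=z}
step 14 timeout(0): 0={coor,t=2,log=z}
step 15 deliver 0→4: 4={part,t=2,log=z}
step 16 deliver 4→0: —
step 17 deliver 0→2: 2={part,t=2,log=z}

2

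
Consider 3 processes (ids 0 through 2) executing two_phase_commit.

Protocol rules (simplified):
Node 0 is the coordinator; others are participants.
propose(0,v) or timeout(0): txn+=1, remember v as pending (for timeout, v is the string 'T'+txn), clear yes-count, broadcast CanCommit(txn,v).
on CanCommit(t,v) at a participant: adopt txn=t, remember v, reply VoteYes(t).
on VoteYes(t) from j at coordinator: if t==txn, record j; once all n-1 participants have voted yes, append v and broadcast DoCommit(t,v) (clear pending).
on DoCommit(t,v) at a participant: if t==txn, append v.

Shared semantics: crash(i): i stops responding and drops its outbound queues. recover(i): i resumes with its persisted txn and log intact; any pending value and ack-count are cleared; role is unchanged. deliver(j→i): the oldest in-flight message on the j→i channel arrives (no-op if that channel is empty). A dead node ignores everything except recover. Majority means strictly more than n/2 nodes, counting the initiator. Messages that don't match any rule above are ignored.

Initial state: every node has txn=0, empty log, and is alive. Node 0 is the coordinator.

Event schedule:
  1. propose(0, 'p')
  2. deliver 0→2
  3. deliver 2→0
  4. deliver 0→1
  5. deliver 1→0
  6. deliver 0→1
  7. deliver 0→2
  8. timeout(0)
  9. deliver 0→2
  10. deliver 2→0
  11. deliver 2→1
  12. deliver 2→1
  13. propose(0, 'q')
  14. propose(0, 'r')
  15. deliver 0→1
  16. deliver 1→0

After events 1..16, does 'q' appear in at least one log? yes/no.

after 1 — propose(0,'p'): n0:coor/t1/[-]
after 2 — deliver 0→2: n2:part/t1/[-]
after 3 — deliver 2→0: ·
after 4 — deliver 0→1: n1:part/t1/[-]
after 5 — deliver 1→0: n0:coor/t1/[p]
after 6 — deliver 0→1: n1:part/t1/[p]
after 7 — deliver 0→2: n2:part/t1/[p]
after 8 — timeout(0): n0:coor/t2/[p]
after 9 — deliver 0→2: n2:part/t2/[p]
after 10 — deliver 2→0: ·
after 11 — deliver 2→1: ·
after 12 — deliver 2→1: ·
after 13 — propose(0,'q'): n0:coor/t3/[p]
after 14 — propose(0,'r'): n0:coor/t4/[p]
after 15 — deliver 0→1: n1:part/t2/[p]
after 16 — deliver 1→0: ·

no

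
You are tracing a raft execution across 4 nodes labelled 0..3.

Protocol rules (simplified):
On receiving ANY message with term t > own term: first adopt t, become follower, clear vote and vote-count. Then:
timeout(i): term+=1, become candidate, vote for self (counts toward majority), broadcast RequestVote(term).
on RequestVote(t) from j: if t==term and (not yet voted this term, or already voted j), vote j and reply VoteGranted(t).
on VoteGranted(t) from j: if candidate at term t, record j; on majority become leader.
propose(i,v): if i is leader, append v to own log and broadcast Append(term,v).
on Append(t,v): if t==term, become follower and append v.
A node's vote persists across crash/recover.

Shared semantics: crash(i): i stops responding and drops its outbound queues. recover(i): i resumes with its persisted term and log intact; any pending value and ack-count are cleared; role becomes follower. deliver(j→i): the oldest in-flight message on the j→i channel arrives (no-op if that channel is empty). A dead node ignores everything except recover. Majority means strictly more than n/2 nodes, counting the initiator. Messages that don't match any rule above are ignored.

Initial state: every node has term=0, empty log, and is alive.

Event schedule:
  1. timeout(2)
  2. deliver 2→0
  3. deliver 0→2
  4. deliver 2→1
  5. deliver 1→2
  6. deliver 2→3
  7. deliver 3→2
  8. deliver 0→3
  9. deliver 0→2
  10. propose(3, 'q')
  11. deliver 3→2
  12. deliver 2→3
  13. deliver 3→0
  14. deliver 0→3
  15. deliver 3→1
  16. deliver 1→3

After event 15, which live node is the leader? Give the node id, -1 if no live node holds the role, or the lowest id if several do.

2

[1] timeout(2) → N2(cand t1 [-])
[2] deliver 2→0 → N0(foll t1 [-])
[3] deliver 0→2 → ∅
[4] deliver 2→1 → N1(foll t1 [-])
[5] deliver 1→2 → N2(lead t1 [-])
[6] deliver 2→3 → N3(foll t1 [-])
[7] deliver 3→2 → ∅
[8] deliver 0→3 → ∅
[9] deliver 0→2 → ∅
[10] propose(3,'q') → ∅
[11] deliver 3→2 → ∅
[12] deliver 2→3 → ∅
[13] deliver 3→0 → ∅
[14] deliver 0→3 → ∅
[15] deliver 3→1 → ∅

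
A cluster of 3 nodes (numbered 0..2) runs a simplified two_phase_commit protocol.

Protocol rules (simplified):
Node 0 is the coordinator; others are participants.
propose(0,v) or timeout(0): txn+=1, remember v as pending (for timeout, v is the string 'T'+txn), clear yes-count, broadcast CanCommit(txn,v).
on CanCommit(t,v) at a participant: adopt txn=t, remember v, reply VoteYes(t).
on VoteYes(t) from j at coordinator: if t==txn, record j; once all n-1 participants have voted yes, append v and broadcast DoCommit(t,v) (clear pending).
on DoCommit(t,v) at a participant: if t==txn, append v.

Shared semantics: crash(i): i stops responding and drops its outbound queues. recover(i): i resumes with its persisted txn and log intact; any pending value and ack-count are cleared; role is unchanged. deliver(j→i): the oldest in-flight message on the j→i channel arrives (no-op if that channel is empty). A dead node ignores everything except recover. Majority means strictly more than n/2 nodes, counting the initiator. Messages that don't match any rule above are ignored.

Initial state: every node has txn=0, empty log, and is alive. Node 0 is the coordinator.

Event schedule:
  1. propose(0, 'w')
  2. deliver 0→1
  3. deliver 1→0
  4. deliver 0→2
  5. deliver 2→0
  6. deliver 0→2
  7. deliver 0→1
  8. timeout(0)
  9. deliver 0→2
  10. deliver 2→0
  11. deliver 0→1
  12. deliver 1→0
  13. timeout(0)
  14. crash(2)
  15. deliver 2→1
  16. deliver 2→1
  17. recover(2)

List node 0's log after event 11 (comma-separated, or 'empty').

e1 propose(0,'w'): 0[coor,t=1,-]
e2 deliver 0→1: 1[part,t=1,-]
e3 deliver 1→0: ·
e4 deliver 0→2: 2[part,t=1,-]
e5 deliver 2→0: 0[coor,t=1,w]
e6 deliver 0→2: 2[part,t=1,w]
e7 deliver 0→1: 1[part,t=1,w]
e8 timeout(0): 0[coor,t=2,w]
e9 deliver 0→2: 2[part,t=2,w]
e10 deliver 2→0: ·
e11 deliver 0→1: 1[part,t=2,w]

w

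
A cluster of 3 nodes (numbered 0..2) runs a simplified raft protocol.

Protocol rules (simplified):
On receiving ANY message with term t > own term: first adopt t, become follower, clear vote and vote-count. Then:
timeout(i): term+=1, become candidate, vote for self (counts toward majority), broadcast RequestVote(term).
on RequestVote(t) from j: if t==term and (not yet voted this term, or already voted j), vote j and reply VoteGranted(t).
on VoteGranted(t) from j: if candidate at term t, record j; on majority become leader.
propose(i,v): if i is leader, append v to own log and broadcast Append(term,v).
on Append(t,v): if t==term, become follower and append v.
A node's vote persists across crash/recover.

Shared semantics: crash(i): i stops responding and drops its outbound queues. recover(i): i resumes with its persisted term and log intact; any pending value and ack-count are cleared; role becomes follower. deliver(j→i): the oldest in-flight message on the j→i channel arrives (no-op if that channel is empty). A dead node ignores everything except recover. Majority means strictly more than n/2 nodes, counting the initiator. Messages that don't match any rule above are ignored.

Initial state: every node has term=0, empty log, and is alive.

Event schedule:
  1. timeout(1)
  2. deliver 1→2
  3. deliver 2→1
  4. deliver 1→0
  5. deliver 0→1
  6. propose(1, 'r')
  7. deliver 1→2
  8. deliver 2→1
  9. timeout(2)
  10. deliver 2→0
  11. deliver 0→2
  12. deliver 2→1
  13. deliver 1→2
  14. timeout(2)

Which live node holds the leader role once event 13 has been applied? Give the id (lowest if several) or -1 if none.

step 1 timeout(1): 1={cand,t=1,log=-}
step 2 deliver 1→2: 2={foll,t=1,log=-}
step 3 deliver 2→1: 1={lead,t=1,log=-}
step 4 deliver 1→0: 0={foll,t=1,log=-}
step 5 deliver 0→1: —
step 6 propose(1,'r'): 1={lead,t=1,log=r}
step 7 deliver 1→2: 2={foll,t=1,log=r}
step 8 deliver 2→1: —
step 9 timeout(2): 2={cand,t=2,log=r}
step 10 deliver 2→0: 0={foll,t=2,log=-}
step 11 deliver 0→2: 2={lead,t=2,log=r}
step 12 deliver 2→1: 1={foll,t=2,log=r}
step 13 deliver 1→2: —

2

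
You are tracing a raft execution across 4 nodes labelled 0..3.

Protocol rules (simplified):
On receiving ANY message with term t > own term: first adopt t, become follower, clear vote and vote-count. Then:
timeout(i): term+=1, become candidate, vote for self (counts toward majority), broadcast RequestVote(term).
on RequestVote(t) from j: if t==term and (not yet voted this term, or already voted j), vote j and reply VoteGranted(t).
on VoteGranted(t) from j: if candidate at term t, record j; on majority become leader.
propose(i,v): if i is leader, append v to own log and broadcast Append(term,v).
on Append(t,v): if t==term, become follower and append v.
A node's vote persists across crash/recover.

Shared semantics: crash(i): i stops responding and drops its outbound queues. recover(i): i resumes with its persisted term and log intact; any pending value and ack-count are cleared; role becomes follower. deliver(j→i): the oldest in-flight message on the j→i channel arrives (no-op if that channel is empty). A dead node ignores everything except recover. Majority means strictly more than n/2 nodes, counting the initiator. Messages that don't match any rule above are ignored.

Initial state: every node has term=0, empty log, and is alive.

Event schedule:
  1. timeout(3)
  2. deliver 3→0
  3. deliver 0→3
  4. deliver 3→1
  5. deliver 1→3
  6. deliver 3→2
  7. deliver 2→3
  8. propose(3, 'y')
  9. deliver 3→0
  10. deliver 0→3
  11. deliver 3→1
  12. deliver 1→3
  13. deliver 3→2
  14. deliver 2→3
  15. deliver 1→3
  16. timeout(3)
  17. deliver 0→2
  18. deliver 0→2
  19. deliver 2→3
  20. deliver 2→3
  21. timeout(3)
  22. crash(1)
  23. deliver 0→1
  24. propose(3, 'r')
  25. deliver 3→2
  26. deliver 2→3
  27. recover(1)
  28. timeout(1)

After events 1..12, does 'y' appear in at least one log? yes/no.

e1 timeout(3): 3[cand,t=1,-]
e2 deliver 3→0: 0[foll,t=1,-]
e3 deliver 0→3: ·
e4 deliver 3→1: 1[foll,t=1,-]
e5 deliver 1→3: 3[lead,t=1,-]
e6 deliver 3→2: 2[foll,t=1,-]
e7 deliver 2→3: ·
e8 propose(3,'y'): 3[lead,t=1,y]
e9 deliver 3→0: 0[foll,t=1,y]
e10 deliver 0→3: ·
e11 deliver 3→1: 1[foll,t=1,y]
e12 deliver 1→3: ·

yes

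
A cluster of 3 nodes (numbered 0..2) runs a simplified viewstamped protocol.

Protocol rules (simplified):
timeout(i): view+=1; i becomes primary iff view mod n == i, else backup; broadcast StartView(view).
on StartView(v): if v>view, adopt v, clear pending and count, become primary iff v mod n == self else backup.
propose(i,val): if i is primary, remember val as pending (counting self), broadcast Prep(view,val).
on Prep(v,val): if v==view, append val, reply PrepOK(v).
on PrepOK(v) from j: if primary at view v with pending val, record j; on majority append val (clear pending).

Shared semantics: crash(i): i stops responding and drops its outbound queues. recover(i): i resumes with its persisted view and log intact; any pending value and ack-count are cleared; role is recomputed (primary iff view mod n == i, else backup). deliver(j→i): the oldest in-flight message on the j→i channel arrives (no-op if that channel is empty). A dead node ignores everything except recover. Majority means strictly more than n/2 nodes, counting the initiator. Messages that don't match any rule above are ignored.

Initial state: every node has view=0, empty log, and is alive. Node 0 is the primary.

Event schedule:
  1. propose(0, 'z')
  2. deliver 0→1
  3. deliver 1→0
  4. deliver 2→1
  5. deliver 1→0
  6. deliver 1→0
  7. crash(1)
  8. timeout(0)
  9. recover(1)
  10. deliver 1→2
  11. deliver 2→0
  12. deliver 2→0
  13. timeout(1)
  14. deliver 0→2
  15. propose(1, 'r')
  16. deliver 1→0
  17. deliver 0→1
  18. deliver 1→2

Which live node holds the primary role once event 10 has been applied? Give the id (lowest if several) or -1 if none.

-1

1. propose(0,'z'):  nop
2. deliver 0→1:  <1:back v0 z>
3. deliver 1→0:  <0:prim v0 z>
4. deliver 2→1:  nop
5. deliver 1→0:  nop
6. deliver 1→0:  nop
7. crash(1):  <1:✗back v0 z>
8. timeout(0):  <0:back v1 z>
9. recover(1):  <1:back v0 z>
10. deliver 1→2:  nop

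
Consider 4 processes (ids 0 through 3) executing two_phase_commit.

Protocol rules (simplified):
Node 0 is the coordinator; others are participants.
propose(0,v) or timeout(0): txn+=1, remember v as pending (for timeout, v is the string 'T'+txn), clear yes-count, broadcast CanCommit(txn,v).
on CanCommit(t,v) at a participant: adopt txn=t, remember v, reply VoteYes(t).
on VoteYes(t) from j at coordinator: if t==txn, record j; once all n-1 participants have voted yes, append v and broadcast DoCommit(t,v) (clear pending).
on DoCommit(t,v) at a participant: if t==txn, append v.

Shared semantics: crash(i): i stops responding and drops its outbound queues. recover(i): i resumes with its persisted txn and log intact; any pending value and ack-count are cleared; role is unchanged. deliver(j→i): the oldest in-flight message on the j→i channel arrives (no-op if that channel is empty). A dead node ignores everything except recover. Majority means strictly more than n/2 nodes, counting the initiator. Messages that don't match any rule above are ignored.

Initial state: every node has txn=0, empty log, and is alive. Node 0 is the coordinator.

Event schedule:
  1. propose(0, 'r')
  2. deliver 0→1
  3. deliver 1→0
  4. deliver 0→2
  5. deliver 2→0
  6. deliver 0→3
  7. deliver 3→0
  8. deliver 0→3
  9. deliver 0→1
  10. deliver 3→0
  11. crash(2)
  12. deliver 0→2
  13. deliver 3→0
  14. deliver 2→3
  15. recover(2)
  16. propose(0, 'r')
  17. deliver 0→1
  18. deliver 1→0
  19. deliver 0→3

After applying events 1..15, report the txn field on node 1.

1. propose(0,'r'):  <0:coor t1 ->
2. deliver 0→1:  <1:part t1 ->
3. deliver 1→0:  nop
4. deliver 0→2:  <2:part t1 ->
5. deliver 2→0:  nop
6. deliver 0→3:  <3:part t1 ->
7. deliver 3→0:  <0:coor t1 r>
8. deliver 0→3:  <3:part t1 r>
9. deliver 0→1:  <1:part t1 r>
10. deliver 3→0:  nop
11. crash(2):  <2:✗part t1 ->
12. deliver 0→2:  nop
13. deliver 3→0:  nop
14. deliver 2→3:  nop
15. recover(2):  <2:part t1 ->

1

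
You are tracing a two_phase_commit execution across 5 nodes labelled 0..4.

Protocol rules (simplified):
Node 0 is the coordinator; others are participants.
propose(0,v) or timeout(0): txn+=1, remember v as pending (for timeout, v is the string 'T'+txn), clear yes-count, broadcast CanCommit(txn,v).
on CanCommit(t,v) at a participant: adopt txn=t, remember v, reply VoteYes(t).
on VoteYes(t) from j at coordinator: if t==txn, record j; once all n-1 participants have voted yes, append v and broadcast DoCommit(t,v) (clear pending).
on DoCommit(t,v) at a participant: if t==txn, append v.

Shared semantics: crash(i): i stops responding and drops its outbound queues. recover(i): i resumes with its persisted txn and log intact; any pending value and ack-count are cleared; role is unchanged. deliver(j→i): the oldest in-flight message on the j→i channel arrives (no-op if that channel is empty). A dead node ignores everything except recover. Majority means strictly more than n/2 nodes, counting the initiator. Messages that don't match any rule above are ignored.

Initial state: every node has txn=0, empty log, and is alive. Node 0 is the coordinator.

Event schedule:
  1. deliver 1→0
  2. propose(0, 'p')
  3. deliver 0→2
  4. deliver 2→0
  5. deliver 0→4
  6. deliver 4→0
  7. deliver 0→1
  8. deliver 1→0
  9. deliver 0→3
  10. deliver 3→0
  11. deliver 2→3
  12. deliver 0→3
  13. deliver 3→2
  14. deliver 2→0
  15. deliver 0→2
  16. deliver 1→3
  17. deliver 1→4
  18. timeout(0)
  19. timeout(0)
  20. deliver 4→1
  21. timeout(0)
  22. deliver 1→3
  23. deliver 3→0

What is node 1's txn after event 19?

1

1. deliver 1→0:  nop
2. propose(0,'p'):  <0:coor t1 ->
3. deliver 0→2:  <2:part t1 ->
4. deliver 2→0:  nop
5. deliver 0→4:  <4:part t1 ->
6. deliver 4→0:  nop
7. deliver 0→1:  <1:part t1 ->
8. deliver 1→0:  nop
9. deliver 0→3:  <3:part t1 ->
10. deliver 3→0:  <0:coor t1 p>
11. deliver 2→3:  nop
12. deliver 0→3:  <3:part t1 p>
13. deliver 3→2:  nop
14. deliver 2→0:  nop
15. deliver 0→2:  <2:part t1 p>
16. deliver 1→3:  nop
17. deliver 1→4:  nop
18. timeout(0):  <0:coor t2 p>
19. timeout(0):  <0:coor t3 p>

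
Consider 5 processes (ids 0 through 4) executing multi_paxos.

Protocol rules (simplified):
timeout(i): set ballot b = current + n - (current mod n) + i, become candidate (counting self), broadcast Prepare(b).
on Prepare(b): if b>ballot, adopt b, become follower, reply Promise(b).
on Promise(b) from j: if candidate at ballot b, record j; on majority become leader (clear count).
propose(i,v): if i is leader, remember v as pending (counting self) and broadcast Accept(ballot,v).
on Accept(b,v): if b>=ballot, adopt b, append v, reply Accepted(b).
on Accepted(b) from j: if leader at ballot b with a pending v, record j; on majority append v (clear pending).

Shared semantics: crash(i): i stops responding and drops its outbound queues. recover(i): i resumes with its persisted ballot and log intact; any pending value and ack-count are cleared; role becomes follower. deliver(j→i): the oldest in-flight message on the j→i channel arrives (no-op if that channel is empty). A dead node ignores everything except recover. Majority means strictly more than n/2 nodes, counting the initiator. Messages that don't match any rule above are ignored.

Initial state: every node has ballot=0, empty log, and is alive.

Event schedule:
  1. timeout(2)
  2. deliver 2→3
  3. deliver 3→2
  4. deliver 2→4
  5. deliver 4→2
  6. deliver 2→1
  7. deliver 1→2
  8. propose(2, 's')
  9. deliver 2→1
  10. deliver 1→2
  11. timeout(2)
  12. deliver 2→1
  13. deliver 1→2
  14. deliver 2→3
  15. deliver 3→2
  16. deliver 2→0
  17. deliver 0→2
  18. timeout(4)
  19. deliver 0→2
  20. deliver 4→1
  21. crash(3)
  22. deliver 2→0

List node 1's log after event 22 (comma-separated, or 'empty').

s

e1 timeout(2): 2[cand,b=7,-]
e2 deliver 2→3: 3[foll,b=7,-]
e3 deliver 3→2: ·
e4 deliver 2→4: 4[foll,b=7,-]
e5 deliver 4→2: 2[lead,b=7,-]
e6 deliver 2→1: 1[foll,b=7,-]
e7 deliver 1→2: ·
e8 propose(2,'s'): ·
e9 deliver 2→1: 1[foll,b=7,s]
e10 deliver 1→2: ·
e11 timeout(2): 2[cand,b=12,-]
e12 deliver 2→1: 1[foll,b=12,s]
e13 deliver 1→2: ·
e14 deliver 2→3: 3[foll,b=7,s]
e15 deliver 3→2: ·
e16 deliver 2→0: 0[foll,b=7,-]
e17 deliver 0→2: ·
e18 timeout(4): 4[cand,b=14,-]
e19 deliver 0→2: ·
e20 deliver 4→1: 1[foll,b=14,s]
e21 crash(3): 3[✗foll,b=7,s]
e22 deliver 2→0: 0[foll,b=7,s]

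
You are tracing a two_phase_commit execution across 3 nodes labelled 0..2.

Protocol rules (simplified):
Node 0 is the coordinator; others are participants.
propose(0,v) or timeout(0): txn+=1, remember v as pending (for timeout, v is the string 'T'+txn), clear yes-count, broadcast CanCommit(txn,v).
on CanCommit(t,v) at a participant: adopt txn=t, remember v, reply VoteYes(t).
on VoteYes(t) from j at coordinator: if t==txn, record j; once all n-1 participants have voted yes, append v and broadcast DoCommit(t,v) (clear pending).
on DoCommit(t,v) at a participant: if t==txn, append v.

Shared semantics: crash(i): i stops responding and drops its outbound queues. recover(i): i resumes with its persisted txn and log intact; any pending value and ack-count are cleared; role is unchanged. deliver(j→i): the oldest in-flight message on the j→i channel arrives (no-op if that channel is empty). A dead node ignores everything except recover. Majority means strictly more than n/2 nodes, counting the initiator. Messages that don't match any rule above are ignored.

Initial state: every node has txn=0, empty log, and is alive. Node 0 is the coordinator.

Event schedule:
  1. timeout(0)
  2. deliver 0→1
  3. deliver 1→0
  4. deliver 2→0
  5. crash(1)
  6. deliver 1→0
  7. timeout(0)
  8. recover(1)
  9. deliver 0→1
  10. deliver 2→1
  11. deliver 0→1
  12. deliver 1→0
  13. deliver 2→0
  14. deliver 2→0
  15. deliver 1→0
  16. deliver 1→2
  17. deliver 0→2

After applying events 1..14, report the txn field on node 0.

2

[1] timeout(0) → N0(coor t1 [-])
[2] deliver 0→1 → N1(part t1 [-])
[3] deliver 1→0 → ∅
[4] deliver 2→0 → ∅
[5] crash(1) → N1(✗part t1 [-])
[6] deliver 1→0 → ∅
[7] timeout(0) → N0(coor t2 [-])
[8] recover(1) → N1(part t1 [-])
[9] deliver 0→1 → N1(part t2 [-])
[10] deliver 2→1 → ∅
[11] deliver 0→1 → ∅
[12] deliver 1→0 → ∅
[13] deliver 2→0 → ∅
[14] deliver 2→0 → ∅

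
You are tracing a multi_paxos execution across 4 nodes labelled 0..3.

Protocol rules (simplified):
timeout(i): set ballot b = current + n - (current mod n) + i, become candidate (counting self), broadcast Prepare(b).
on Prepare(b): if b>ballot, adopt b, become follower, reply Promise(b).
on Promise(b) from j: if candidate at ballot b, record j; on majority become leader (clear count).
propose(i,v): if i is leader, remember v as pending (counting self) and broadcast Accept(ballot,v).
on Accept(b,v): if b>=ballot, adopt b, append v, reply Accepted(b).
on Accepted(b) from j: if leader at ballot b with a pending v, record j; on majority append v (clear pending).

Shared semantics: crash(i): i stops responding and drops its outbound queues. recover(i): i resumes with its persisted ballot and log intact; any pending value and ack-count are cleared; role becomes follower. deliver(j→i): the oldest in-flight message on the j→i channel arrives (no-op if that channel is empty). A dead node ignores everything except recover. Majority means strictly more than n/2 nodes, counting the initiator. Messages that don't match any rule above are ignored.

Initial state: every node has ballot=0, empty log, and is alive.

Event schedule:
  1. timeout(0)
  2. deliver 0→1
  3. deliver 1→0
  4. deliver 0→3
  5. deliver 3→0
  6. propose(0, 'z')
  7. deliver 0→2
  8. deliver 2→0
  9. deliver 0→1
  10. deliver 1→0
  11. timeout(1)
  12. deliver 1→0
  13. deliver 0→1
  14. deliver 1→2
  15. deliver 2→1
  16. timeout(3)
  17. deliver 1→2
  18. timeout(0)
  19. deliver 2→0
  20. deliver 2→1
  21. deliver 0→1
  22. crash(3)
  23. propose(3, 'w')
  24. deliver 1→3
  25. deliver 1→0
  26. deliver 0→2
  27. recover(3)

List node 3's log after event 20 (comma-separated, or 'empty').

empty

e1 timeout(0): 0[cand,b=4,-]
e2 deliver 0→1: 1[foll,b=4,-]
e3 deliver 1→0: ·
e4 deliver 0→3: 3[foll,b=4,-]
e5 deliver 3→0: 0[lead,b=4,-]
e6 propose(0,'z'): ·
e7 deliver 0→2: 2[foll,b=4,-]
e8 deliver 2→0: ·
e9 deliver 0→1: 1[foll,b=4,z]
e10 deliver 1→0: ·
e11 timeout(1): 1[cand,b=9,z]
e12 deliver 1→0: 0[foll,b=9,-]
e13 deliver 0→1: ·
e14 deliver 1→2: 2[foll,b=9,-]
e15 deliver 2→1: 1[lead,b=9,z]
e16 timeout(3): 3[cand,b=11,-]
e17 deliver 1→2: ·
e18 timeout(0): 0[cand,b=12,-]
e19 deliver 2→0: ·
e20 deliver 2→1: ·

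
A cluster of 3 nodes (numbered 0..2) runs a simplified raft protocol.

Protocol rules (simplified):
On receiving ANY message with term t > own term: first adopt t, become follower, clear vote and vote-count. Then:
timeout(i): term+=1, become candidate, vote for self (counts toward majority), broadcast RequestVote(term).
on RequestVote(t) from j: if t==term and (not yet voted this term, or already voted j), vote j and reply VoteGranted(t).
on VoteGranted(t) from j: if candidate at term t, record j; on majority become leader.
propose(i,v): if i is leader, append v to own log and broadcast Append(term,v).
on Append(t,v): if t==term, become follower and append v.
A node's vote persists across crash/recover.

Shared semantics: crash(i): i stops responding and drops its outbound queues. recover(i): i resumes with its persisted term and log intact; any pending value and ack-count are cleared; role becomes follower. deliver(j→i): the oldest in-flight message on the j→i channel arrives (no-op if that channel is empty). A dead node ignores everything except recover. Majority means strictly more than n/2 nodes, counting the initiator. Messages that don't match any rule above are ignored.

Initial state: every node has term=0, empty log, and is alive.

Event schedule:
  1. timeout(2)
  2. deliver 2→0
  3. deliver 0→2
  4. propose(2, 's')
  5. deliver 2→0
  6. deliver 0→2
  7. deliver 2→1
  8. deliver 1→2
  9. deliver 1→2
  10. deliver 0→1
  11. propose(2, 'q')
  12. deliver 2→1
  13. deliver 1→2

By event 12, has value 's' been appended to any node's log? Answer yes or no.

e1 timeout(2): 2[cand,t=1,-]
e2 deliver 2→0: 0[foll,t=1,-]
e3 deliver 0→2: 2[lead,t=1,-]
e4 propose(2,'s'): 2[lead,t=1,s]
e5 deliver 2→0: 0[foll,t=1,s]
e6 deliver 0→2: ·
e7 deliver 2→1: 1[foll,t=1,-]
e8 deliver 1→2: ·
e9 deliver 1→2: ·
e10 deliver 0→1: ·
e11 propose(2,'q'): 2[lead,t=1,s,q]
e12 deliver 2→1: 1[foll,t=1,s]

yes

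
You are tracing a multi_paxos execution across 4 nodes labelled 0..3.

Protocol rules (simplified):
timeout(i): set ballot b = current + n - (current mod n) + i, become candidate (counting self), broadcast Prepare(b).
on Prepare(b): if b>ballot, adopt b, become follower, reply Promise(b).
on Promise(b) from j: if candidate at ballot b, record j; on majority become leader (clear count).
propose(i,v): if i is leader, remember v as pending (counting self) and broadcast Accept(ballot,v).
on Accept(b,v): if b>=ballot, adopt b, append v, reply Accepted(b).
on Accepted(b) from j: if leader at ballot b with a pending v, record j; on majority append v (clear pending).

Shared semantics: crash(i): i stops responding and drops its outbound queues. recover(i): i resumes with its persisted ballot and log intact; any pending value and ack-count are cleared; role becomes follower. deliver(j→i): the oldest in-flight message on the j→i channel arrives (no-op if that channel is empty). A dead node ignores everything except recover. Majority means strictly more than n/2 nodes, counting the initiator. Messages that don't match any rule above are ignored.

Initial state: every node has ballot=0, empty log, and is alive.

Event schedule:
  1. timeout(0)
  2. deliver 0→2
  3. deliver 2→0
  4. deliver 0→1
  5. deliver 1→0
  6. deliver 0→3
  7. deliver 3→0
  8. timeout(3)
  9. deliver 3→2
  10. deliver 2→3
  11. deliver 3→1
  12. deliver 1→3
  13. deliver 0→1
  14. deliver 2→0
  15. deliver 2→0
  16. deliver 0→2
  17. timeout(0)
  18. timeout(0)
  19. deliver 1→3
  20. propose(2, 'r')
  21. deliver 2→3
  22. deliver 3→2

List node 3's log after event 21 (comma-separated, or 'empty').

empty

e1 timeout(0): 0[cand,b=4,-]
e2 deliver 0→2: 2[foll,b=4,-]
e3 deliver 2→0: ·
e4 deliver 0→1: 1[foll,b=4,-]
e5 deliver 1→0: 0[lead,b=4,-]
e6 deliver 0→3: 3[foll,b=4,-]
e7 deliver 3→0: ·
e8 timeout(3): 3[cand,b=11,-]
e9 deliver 3→2: 2[foll,b=11,-]
e10 deliver 2→3: ·
e11 deliver 3→1: 1[foll,b=11,-]
e12 deliver 1→3: 3[lead,b=11,-]
e13 deliver 0→1: ·
e14 deliver 2→0: ·
e15 deliver 2→0: ·
e16 deliver 0→2: ·
e17 timeout(0): 0[cand,b=8,-]
e18 timeout(0): 0[cand,b=12,-]
e19 deliver 1→3: ·
e20 propose(2,'r'): ·
e21 deliver 2→3: ·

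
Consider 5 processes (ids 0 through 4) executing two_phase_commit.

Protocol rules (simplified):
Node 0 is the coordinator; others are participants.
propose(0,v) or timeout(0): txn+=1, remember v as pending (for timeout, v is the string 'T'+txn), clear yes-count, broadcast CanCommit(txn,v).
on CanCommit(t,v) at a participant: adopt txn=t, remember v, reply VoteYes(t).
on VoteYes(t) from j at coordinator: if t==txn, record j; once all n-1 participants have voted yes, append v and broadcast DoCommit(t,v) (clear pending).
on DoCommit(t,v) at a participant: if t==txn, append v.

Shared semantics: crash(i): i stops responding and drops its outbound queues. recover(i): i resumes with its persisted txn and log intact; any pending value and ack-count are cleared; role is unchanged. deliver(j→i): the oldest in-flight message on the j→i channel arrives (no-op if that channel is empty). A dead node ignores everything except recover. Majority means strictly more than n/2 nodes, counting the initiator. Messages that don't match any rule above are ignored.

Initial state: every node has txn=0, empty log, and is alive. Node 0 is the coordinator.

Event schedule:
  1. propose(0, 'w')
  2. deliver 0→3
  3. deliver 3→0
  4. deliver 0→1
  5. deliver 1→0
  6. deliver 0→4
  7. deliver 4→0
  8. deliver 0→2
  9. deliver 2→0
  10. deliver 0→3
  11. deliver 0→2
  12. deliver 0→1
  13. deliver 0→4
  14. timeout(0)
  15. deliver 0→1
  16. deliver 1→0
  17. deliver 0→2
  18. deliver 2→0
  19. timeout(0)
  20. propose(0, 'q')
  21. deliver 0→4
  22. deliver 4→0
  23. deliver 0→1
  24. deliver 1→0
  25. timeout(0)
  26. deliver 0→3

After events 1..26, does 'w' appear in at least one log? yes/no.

e1 propose(0,'w'): 0[coor,t=1,-]
e2 deliver 0→3: 3[part,t=1,-]
e3 deliver 3→0: ·
e4 deliver 0→1: 1[part,t=1,-]
e5 deliver 1→0: ·
e6 deliver 0→4: 4[part,t=1,-]
e7 deliver 4→0: ·
e8 deliver 0→2: 2[part,t=1,-]
e9 deliver 2→0: 0[coor,t=1,w]
e10 deliver 0→3: 3[part,t=1,w]
e11 deliver 0→2: 2[part,t=1,w]
e12 deliver 0→1: 1[part,t=1,w]
e13 deliver 0→4: 4[part,t=1,w]
e14 timeout(0): 0[coor,t=2,w]
e15 deliver 0→1: 1[part,t=2,w]
e16 deliver 1→0: ·
e17 deliver 0→2: 2[part,t=2,w]
e18 deliver 2→0: ·
e19 timeout(0): 0[coor,t=3,w]
e20 propose(0,'q'): 0[coor,t=4,w]
e21 deliver 0→4: 4[part,t=2,w]
e22 deliver 4→0: ·
e23 deliver 0→1: 1[part,t=3,w]
e24 deliver 1→0: ·
e25 timeout(0): 0[coor,t=5,w]
e26 deliver 0→3: 3[part,t=2,w]

yes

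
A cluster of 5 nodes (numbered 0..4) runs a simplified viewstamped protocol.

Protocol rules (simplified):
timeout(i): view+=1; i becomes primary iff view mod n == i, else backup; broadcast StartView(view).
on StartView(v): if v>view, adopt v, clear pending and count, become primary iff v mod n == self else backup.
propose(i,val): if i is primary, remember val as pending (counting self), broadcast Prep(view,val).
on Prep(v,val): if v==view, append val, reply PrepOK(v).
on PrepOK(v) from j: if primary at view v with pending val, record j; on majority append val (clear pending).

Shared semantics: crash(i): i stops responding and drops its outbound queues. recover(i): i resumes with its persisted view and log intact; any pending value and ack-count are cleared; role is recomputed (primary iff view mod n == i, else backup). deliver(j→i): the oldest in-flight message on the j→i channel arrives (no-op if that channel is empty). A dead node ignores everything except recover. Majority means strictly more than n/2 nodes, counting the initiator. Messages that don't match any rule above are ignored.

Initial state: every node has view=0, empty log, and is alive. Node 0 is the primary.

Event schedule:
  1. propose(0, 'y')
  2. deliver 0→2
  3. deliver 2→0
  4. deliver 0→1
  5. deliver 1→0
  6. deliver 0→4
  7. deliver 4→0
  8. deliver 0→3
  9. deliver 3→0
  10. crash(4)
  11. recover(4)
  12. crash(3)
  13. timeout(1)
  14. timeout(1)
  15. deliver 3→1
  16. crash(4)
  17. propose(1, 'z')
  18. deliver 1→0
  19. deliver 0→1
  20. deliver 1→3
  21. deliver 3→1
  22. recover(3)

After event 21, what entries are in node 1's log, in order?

after 1 — propose(0,'y'): ·
after 2 — deliver 0→2: n2:back/v0/[y]
after 3 — deliver 2→0: ·
after 4 — deliver 0→1: n1:back/v0/[y]
after 5 — deliver 1→0: n0:prim/v0/[y]
after 6 — deliver 0→4: n4:back/v0/[y]
after 7 — deliver 4→0: ·
after 8 — deliver 0→3: n3:back/v0/[y]
after 9 — deliver 3→0: ·
after 10 — crash(4): n4:✗back/v0/[y]
after 11 — recover(4): n4:back/v0/[y]
after 12 — crash(3): n3:✗back/v0/[y]
after 13 — timeout(1): n1:prim/v1/[y]
after 14 — timeout(1): n1:back/v2/[y]
after 15 — deliver 3→1: ·
after 16 — crash(4): n4:✗back/v0/[y]
after 17 — propose(1,'z'): ·
after 18 — deliver 1→0: n0:back/v1/[y]
after 19 — deliver 0→1: ·
after 20 — deliver 1→3: ·
after 21 — deliver 3→1: ·

y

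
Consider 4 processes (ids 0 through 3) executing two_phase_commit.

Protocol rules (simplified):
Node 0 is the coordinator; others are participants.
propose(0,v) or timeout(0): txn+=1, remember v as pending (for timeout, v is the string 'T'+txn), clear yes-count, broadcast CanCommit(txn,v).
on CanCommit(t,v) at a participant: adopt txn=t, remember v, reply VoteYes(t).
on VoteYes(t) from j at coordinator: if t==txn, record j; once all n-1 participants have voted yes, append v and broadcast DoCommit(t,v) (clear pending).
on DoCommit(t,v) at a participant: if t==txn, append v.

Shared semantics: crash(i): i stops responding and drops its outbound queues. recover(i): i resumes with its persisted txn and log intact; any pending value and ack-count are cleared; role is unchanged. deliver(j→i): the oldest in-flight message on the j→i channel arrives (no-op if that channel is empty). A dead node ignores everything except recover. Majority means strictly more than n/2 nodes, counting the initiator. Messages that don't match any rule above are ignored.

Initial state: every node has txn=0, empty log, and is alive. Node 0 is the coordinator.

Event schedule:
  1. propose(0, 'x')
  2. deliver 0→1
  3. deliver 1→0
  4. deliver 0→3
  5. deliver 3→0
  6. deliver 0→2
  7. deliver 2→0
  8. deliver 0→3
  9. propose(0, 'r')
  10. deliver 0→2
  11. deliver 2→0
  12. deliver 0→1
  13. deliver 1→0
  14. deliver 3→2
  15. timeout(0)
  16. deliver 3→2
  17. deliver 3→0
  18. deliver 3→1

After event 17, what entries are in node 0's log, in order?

step 1 propose(0,'x'): 0={coor,t=1,log=-}
step 2 deliver 0→1: 1={part,t=1,log=-}
step 3 deliver 1→0: —
step 4 deliver 0→3: 3={part,t=1,log=-}
step 5 deliver 3→0: —
step 6 deliver 0→2: 2={part,t=1,log=-}
step 7 deliver 2→0: 0={coor,t=1,log=x}
step 8 deliver 0→3: 3={part,t=1,log=x}
step 9 propose(0,'r'): 0={coor,t=2,log=x}
step 10 deliver 0→2: 2={part,t=1,log=x}
step 11 deliver 2→0: —
step 12 deliver 0→1: 1={part,t=1,log=x}
step 13 deliver 1→0: —
step 14 deliver 3→2: —
step 15 timeout(0): 0={coor,t=3,log=x}
step 16 deliver 3→2: —
step 17 deliver 3→0: —

x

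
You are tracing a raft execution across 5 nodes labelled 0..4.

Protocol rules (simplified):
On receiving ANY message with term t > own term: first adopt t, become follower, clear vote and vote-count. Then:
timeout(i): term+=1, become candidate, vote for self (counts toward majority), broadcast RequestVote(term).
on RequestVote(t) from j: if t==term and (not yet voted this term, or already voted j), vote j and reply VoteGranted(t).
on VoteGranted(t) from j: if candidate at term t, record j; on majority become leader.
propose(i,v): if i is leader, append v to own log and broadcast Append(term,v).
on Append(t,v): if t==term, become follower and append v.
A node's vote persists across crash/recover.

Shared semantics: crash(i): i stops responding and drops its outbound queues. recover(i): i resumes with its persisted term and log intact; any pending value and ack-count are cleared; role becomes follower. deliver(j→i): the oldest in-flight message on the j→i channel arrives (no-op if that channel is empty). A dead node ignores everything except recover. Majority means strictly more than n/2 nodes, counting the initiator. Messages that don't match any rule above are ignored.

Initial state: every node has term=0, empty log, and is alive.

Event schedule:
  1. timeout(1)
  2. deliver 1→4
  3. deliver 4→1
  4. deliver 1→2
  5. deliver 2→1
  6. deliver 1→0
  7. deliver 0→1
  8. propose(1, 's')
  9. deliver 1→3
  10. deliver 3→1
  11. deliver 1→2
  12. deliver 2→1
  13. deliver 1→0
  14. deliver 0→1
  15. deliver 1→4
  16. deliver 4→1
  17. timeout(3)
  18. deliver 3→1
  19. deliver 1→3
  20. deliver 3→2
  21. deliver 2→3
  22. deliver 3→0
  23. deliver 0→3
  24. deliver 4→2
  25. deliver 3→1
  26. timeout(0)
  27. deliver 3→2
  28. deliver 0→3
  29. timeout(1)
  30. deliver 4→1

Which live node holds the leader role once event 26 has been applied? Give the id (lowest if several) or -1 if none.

3

step 1 timeout(1): 1={cand,t=1,log=-}
step 2 deliver 1→4: 4={foll,t=1,log=-}
step 3 deliver 4→1: —
step 4 deliver 1→2: 2={foll,t=1,log=-}
step 5 deliver 2→1: 1={lead,t=1,log=-}
step 6 deliver 1→0: 0={foll,t=1,log=-}
step 7 deliver 0→1: —
step 8 propose(1,'s'): 1={lead,t=1,log=s}
step 9 deliver 1→3: 3={foll,t=1,log=-}
step 10 deliver 3→1: —
step 11 deliver 1→2: 2={foll,t=1,log=s}
step 12 deliver 2→1: —
step 13 deliver 1→0: 0={foll,t=1,log=s}
step 14 deliver 0→1: —
step 15 deliver 1→4: 4={foll,t=1,log=s}
step 16 deliver 4→1: —
step 17 timeout(3): 3={cand,t=2,log=-}
step 18 deliver 3→1: 1={foll,t=2,log=s}
step 19 deliver 1→3: —
step 20 deliver 3→2: 2={foll,t=2,log=s}
step 21 deliver 2→3: —
step 22 deliver 3→0: 0={foll,t=2,log=s}
step 23 deliver 0→3: 3={lead,t=2,log=-}
step 24 deliver 4→2: —
step 25 deliver 3→1: —
step 26 timeout(0): 0={cand,t=3,log=s}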